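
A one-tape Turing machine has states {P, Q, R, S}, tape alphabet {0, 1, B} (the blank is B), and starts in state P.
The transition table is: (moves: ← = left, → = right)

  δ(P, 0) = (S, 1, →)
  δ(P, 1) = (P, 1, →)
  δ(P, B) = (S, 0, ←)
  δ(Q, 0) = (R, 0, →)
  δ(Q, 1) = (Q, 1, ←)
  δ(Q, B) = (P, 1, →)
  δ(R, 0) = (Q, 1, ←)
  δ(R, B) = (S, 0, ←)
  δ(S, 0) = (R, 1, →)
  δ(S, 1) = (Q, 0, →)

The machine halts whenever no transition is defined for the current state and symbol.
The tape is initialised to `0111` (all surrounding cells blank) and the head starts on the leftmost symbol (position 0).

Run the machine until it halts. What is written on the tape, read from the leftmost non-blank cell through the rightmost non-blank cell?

state=P head=0 tape=[0]111   (P,0)→(S,1,→)
state=S head=1 tape=1[1]11   (S,1)→(Q,0,→)
state=Q head=2 tape=10[1]1   (Q,1)→(Q,1,←)
state=Q head=1 tape=1[0]11   (Q,0)→(R,0,→)
state=R head=2 tape=10[1]1
The non-blank tape span at halt is 1011.

1011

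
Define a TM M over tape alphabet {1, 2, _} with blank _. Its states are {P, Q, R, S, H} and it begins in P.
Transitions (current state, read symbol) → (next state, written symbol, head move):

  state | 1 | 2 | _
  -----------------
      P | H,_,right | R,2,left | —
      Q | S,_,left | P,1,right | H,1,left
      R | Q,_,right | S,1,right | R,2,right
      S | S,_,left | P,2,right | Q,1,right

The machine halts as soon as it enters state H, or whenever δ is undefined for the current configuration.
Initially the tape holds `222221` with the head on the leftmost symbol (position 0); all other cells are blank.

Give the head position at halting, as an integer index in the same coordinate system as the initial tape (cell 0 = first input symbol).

6

state=P head=0 tape=_[2]22221_   (P,2)→(R,2,left)
state=R head=-1 tape=[_]222221_   (R,_)→(R,2,right)
state=R head=0 tape=2[2]22221_   (R,2)→(S,1,right)
state=S head=1 tape=21[2]2221_   (S,2)→(P,2,right)
state=P head=2 tape=212[2]221_   (P,2)→(R,2,left)
state=R head=1 tape=21[2]2221_   (R,2)→(S,1,right)
state=S head=2 tape=211[2]221_   (S,2)→(P,2,right)
state=P head=3 tape=2112[2]21_   (P,2)→(R,2,left)
state=R head=2 tape=211[2]221_   (R,2)→(S,1,right)
state=S head=3 tape=2111[2]21_   (S,2)→(P,2,right)
state=P head=4 tape=21112[2]1_   (P,2)→(R,2,left)
state=R head=3 tape=2111[2]21_   (R,2)→(S,1,right)
state=S head=4 tape=21111[2]1_   (S,2)→(P,2,right)
state=P head=5 tape=211112[1]_   (P,1)→(H,_,right)
state=H head=6 tape=211112_[_]
At halt the head is at cell 6.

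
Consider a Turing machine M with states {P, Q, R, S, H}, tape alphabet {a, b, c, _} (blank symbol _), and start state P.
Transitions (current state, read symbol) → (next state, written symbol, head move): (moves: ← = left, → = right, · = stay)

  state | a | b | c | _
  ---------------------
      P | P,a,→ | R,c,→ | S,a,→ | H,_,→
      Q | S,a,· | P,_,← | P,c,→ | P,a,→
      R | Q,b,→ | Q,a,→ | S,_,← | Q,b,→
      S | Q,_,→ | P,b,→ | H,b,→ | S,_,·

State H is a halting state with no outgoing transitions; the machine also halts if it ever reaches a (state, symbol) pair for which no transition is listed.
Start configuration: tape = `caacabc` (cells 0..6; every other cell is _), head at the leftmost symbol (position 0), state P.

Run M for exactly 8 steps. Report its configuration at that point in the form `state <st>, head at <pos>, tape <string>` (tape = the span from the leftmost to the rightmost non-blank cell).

P | [c]aacabc   read c → write a, move →, go to S
S | a[a]acabc   read a → write _, move →, go to Q
Q | a_[a]cabc   read a → write a, move ·, go to S
S | a_[a]cabc   read a → write _, move →, go to Q
Q | a__[c]abc   read c → write c, move →, go to P
P | a__c[a]bc   read a → write a, move →, go to P
P | a__ca[b]c   read b → write c, move →, go to R
R | a__cac[c]   read c → write _, move ←, go to S
S | a__ca[c]_
After 8 steps: state S, head at 5, tape a__cac.

state S, head at 5, tape a__cac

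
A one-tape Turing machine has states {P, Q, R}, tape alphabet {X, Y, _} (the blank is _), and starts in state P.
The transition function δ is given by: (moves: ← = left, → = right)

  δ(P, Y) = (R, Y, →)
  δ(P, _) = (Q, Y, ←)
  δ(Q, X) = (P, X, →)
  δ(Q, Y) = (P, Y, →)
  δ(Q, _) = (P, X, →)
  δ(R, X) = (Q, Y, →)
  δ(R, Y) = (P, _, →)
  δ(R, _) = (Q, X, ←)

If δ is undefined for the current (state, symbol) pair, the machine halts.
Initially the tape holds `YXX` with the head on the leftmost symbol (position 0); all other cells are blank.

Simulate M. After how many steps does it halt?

8

state=P head=0 tape=[Y]XX__   (P,Y)→(R,Y,→)
state=R head=1 tape=Y[X]X__   (R,X)→(Q,Y,→)
state=Q head=2 tape=YY[X]__   (Q,X)→(P,X,→)
state=P head=3 tape=YYX[_]_   (P,_)→(Q,Y,←)
state=Q head=2 tape=YY[X]Y_   (Q,X)→(P,X,→)
state=P head=3 tape=YYX[Y]_   (P,Y)→(R,Y,→)
state=R head=4 tape=YYXY[_]   (R,_)→(Q,X,←)
state=Q head=3 tape=YYX[Y]X   (Q,Y)→(P,Y,→)
state=P head=4 tape=YYXY[X]
M halts after 8 transitions.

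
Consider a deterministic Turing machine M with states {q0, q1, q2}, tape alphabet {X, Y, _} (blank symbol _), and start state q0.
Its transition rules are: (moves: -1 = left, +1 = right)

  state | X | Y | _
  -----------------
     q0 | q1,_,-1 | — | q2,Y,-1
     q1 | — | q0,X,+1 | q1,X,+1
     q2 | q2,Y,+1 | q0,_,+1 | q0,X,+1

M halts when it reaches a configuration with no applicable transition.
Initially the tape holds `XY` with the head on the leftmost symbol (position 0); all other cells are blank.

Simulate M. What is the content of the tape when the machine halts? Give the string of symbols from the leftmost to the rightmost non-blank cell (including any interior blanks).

state=q0 head=0 tape=_[X]Y__   (q0,X)→(q1,_,-1)
state=q1 head=-1 tape=[_]_Y__   (q1,_)→(q1,X,+1)
state=q1 head=0 tape=X[_]Y__   (q1,_)→(q1,X,+1)
state=q1 head=1 tape=XX[Y]__   (q1,Y)→(q0,X,+1)
state=q0 head=2 tape=XXX[_]_   (q0,_)→(q2,Y,-1)
state=q2 head=1 tape=XX[X]Y_   (q2,X)→(q2,Y,+1)
state=q2 head=2 tape=XXY[Y]_   (q2,Y)→(q0,_,+1)
state=q0 head=3 tape=XXY_[_]   (q0,_)→(q2,Y,-1)
state=q2 head=2 tape=XXY[_]Y   (q2,_)→(q0,X,+1)
state=q0 head=3 tape=XXYX[Y]
The non-blank tape span at halt is XXYXY.

XXYXY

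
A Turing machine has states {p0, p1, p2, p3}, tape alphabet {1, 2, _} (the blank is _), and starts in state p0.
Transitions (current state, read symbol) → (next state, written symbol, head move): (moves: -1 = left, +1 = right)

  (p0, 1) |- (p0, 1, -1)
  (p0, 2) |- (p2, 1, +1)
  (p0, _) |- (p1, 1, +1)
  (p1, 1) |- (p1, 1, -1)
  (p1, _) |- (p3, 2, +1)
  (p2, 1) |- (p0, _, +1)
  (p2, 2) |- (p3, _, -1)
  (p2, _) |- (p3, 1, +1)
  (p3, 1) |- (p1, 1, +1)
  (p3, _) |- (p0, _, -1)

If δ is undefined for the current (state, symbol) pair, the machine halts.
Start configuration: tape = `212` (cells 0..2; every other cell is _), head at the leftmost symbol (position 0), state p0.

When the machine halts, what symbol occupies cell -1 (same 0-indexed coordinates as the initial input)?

state=p0 head=0 tape=_[2]12__   (p0,2)→(p2,1,+1)
state=p2 head=1 tape=_1[1]2__   (p2,1)→(p0,_,+1)
state=p0 head=2 tape=_1_[2]__   (p0,2)→(p2,1,+1)
state=p2 head=3 tape=_1_1[_]_   (p2,_)→(p3,1,+1)
state=p3 head=4 tape=_1_11[_]   (p3,_)→(p0,_,-1)
state=p0 head=3 tape=_1_1[1]_   (p0,1)→(p0,1,-1)
state=p0 head=2 tape=_1_[1]1_   (p0,1)→(p0,1,-1)
state=p0 head=1 tape=_1[_]11_   (p0,_)→(p1,1,+1)
state=p1 head=2 tape=_11[1]1_   (p1,1)→(p1,1,-1)
state=p1 head=1 tape=_1[1]11_   (p1,1)→(p1,1,-1)
state=p1 head=0 tape=_[1]111_   (p1,1)→(p1,1,-1)
state=p1 head=-1 tape=[_]1111_   (p1,_)→(p3,2,+1)
state=p3 head=0 tape=2[1]111_   (p3,1)→(p1,1,+1)
state=p1 head=1 tape=21[1]11_   (p1,1)→(p1,1,-1)
state=p1 head=0 tape=2[1]111_   (p1,1)→(p1,1,-1)
state=p1 head=-1 tape=[2]1111_
Cell -1 holds 2 when M halts.

2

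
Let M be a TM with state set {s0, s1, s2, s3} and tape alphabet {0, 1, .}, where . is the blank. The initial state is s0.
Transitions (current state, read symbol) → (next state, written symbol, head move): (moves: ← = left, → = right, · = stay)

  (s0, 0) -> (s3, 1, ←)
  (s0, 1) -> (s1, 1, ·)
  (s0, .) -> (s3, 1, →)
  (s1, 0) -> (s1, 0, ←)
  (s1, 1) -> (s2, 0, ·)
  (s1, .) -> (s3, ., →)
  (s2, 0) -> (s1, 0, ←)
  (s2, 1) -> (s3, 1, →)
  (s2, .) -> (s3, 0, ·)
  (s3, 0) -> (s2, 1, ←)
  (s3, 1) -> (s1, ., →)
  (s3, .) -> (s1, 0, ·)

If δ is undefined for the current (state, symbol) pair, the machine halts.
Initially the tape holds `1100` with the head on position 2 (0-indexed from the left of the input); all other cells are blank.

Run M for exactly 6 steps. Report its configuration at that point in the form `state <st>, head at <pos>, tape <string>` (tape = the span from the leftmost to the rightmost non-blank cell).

s0 | 11[0]0   read 0 → write 1, move ←, go to s3
s3 | 1[1]10   read 1 → write ., move →, go to s1
s1 | 1.[1]0   read 1 → write 0, move ·, go to s2
s2 | 1.[0]0   read 0 → write 0, move ←, go to s1
s1 | 1[.]00   read . → write ., move →, go to s3
s3 | 1.[0]0   read 0 → write 1, move ←, go to s2
s2 | 1[.]10
After 6 steps: state s2, head at 1, tape 1.10.

state s2, head at 1, tape 1.10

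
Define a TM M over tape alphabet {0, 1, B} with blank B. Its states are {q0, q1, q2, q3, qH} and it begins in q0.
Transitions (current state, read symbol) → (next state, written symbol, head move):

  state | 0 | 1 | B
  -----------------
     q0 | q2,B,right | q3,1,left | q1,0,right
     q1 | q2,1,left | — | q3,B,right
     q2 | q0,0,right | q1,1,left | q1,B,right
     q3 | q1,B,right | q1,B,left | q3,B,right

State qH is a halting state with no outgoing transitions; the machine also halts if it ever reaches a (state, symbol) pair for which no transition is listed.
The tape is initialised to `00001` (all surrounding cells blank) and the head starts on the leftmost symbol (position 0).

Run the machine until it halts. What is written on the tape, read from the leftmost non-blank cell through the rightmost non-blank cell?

state=q0 head=0 tape=[0]0001   (q0,0)→(q2,B,right)
state=q2 head=1 tape=B[0]001   (q2,0)→(q0,0,right)
state=q0 head=2 tape=B0[0]01   (q0,0)→(q2,B,right)
state=q2 head=3 tape=B0B[0]1   (q2,0)→(q0,0,right)
state=q0 head=4 tape=B0B0[1]   (q0,1)→(q3,1,left)
state=q3 head=3 tape=B0B[0]1   (q3,0)→(q1,B,right)
state=q1 head=4 tape=B0BB[1]
The non-blank tape span at halt is 0BB1.

0BB1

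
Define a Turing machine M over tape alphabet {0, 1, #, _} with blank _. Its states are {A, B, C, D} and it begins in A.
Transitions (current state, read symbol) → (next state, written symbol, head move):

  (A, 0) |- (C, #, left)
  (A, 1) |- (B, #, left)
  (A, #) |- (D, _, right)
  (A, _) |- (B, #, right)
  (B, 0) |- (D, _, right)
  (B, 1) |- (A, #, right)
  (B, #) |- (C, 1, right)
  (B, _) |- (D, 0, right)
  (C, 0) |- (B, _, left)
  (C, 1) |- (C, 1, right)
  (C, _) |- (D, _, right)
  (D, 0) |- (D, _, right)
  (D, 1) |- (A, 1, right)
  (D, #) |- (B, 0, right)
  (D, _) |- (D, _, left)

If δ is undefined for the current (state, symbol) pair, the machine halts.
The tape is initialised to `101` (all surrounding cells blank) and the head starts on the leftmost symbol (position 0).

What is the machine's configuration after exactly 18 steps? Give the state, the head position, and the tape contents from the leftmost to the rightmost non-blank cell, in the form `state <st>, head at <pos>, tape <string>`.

state D, head at 4, tape 00_1

state=A head=0 tape=_[1]01___   (A,1)→(B,#,left)
state=B head=-1 tape=[_]#01___   (B,_)→(D,0,right)
state=D head=0 tape=0[#]01___   (D,#)→(B,0,right)
state=B head=1 tape=00[0]1___   (B,0)→(D,_,right)
state=D head=2 tape=00_[1]___   (D,1)→(A,1,right)
state=A head=3 tape=00_1[_]__   (A,_)→(B,#,right)
state=B head=4 tape=00_1#[_]_   (B,_)→(D,0,right)
state=D head=5 tape=00_1#0[_]   (D,_)→(D,_,left)
state=D head=4 tape=00_1#[0]_   (D,0)→(D,_,right)
state=D head=5 tape=00_1#_[_]   (D,_)→(D,_,left)
state=D head=4 tape=00_1#[_]_   (D,_)→(D,_,left)
state=D head=3 tape=00_1[#]__   (D,#)→(B,0,right)
state=B head=4 tape=00_10[_]_   (B,_)→(D,0,right)
state=D head=5 tape=00_100[_]   (D,_)→(D,_,left)
state=D head=4 tape=00_10[0]_   (D,0)→(D,_,right)
state=D head=5 tape=00_10_[_]   (D,_)→(D,_,left)
state=D head=4 tape=00_10[_]_   (D,_)→(D,_,left)
state=D head=3 tape=00_1[0]__   (D,0)→(D,_,right)
state=D head=4 tape=00_1_[_]_
After 18 steps: state D, head at 4, tape 00_1.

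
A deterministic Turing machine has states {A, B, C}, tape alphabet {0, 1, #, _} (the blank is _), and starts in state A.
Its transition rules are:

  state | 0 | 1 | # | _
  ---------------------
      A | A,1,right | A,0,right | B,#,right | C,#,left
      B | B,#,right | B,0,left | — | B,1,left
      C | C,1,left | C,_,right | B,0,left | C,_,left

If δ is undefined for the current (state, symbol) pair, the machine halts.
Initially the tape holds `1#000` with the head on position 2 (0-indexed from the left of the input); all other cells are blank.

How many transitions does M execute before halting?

state=A head=2 tape=1#[0]00_   (A,0)→(A,1,right)
state=A head=3 tape=1#1[0]0_   (A,0)→(A,1,right)
state=A head=4 tape=1#11[0]_   (A,0)→(A,1,right)
state=A head=5 tape=1#111[_]   (A,_)→(C,#,left)
state=C head=4 tape=1#11[1]#   (C,1)→(C,_,right)
state=C head=5 tape=1#11_[#]   (C,#)→(B,0,left)
state=B head=4 tape=1#11[_]0   (B,_)→(B,1,left)
state=B head=3 tape=1#1[1]10   (B,1)→(B,0,left)
state=B head=2 tape=1#[1]010   (B,1)→(B,0,left)
state=B head=1 tape=1[#]0010
M halts after 9 transitions.

9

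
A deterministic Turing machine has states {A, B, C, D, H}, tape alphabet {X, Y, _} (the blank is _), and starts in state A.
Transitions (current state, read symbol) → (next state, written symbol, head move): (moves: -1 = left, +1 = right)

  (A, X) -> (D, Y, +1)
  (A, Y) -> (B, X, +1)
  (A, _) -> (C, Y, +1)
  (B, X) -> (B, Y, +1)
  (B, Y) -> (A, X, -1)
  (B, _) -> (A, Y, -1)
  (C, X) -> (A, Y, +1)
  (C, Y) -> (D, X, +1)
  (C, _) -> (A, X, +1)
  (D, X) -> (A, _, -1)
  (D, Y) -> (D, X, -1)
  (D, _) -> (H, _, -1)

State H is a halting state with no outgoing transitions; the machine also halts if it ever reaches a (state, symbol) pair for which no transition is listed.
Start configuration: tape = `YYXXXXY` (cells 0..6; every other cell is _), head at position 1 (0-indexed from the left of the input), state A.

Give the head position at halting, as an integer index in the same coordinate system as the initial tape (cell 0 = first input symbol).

A | __Y[Y]XXXXY_   read Y → write X, move +1, go to B
B | __YX[X]XXXY_   read X → write Y, move +1, go to B
B | __YXY[X]XXY_   read X → write Y, move +1, go to B
B | __YXYY[X]XY_   read X → write Y, move +1, go to B
B | __YXYYY[X]Y_   read X → write Y, move +1, go to B
B | __YXYYYY[Y]_   read Y → write X, move -1, go to A
A | __YXYYY[Y]X_   read Y → write X, move +1, go to B
B | __YXYYYX[X]_   read X → write Y, move +1, go to B
B | __YXYYYXY[_]   read _ → write Y, move -1, go to A
A | __YXYYYX[Y]Y   read Y → write X, move +1, go to B
B | __YXYYYXX[Y]   read Y → write X, move -1, go to A
A | __YXYYYX[X]X   read X → write Y, move +1, go to D
D | __YXYYYXY[X]   read X → write _, move -1, go to A
A | __YXYYYX[Y]_   read Y → write X, move +1, go to B
B | __YXYYYXX[_]   read _ → write Y, move -1, go to A
A | __YXYYYX[X]Y   read X → write Y, move +1, go to D
D | __YXYYYXY[Y]   read Y → write X, move -1, go to D
D | __YXYYYX[Y]X   read Y → write X, move -1, go to D
D | __YXYYY[X]XX   read X → write _, move -1, go to A
A | __YXYY[Y]_XX   read Y → write X, move +1, go to B
B | __YXYYX[_]XX   read _ → write Y, move -1, go to A
A | __YXYY[X]YXX   read X → write Y, move +1, go to D
D | __YXYYY[Y]XX   read Y → write X, move -1, go to D
D | __YXYY[Y]XXX   read Y → write X, move -1, go to D
D | __YXY[Y]XXXX   read Y → write X, move -1, go to D
D | __YX[Y]XXXXX   read Y → write X, move -1, go to D
D | __Y[X]XXXXXX   read X → write _, move -1, go to A
A | __[Y]_XXXXXX   read Y → write X, move +1, go to B
B | __X[_]XXXXXX   read _ → write Y, move -1, go to A
A | __[X]YXXXXXX   read X → write Y, move +1, go to D
D | __Y[Y]XXXXXX   read Y → write X, move -1, go to D
D | __[Y]XXXXXXX   read Y → write X, move -1, go to D
D | _[_]XXXXXXXX   read _ → write _, move -1, go to H
H | [_]_XXXXXXXX
At halt the head is at cell -2.

-2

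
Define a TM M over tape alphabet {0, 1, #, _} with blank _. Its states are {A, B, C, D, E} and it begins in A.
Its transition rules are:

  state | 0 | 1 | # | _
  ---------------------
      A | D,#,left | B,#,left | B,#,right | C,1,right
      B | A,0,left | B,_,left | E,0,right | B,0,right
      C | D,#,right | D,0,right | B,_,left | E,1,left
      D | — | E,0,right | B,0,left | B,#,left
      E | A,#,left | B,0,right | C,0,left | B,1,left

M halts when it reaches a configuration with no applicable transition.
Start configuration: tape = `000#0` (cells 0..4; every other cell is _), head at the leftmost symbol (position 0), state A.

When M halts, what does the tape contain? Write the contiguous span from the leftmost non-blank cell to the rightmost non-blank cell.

A | __[0]00#0   read 0 → write #, move left, go to D
D | _[_]#00#0   read _ → write #, move left, go to B
B | [_]##00#0   read _ → write 0, move right, go to B
B | 0[#]#00#0   read # → write 0, move right, go to E
E | 00[#]00#0   read # → write 0, move left, go to C
C | 0[0]000#0   read 0 → write #, move right, go to D
D | 0#[0]00#0
The non-blank tape span at halt is 0#000#0.

0#000#0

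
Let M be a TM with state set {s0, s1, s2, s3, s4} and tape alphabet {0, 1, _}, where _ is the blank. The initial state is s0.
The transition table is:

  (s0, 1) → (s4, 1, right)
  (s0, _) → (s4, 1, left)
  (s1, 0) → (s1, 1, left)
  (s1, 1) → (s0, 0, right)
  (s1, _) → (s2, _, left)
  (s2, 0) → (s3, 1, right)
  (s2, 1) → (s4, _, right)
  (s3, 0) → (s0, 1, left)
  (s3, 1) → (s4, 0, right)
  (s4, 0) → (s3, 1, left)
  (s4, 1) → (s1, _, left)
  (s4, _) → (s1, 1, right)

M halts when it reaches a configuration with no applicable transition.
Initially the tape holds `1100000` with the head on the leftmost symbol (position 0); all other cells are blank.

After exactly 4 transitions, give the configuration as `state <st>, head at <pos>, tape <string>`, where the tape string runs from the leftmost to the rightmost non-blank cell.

state s4, head at 0, tape 0100000

state=s0 head=0 tape=[1]100000   (s0,1)→(s4,1,right)
state=s4 head=1 tape=1[1]00000   (s4,1)→(s1,_,left)
state=s1 head=0 tape=[1]_00000   (s1,1)→(s0,0,right)
state=s0 head=1 tape=0[_]00000   (s0,_)→(s4,1,left)
state=s4 head=0 tape=[0]100000
After 4 steps: state s4, head at 0, tape 0100000.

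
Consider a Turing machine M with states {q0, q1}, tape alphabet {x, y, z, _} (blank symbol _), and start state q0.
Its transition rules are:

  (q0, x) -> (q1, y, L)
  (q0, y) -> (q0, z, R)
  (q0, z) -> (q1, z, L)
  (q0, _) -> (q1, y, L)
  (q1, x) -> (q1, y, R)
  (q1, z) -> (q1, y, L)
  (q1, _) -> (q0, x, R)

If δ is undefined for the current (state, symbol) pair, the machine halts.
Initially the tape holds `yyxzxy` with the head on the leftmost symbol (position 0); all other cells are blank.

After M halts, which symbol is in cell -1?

state=q0 head=0 tape=_[y]yxzxy   (q0,y)→(q0,z,R)
state=q0 head=1 tape=_z[y]xzxy   (q0,y)→(q0,z,R)
state=q0 head=2 tape=_zz[x]zxy   (q0,x)→(q1,y,L)
state=q1 head=1 tape=_z[z]yzxy   (q1,z)→(q1,y,L)
state=q1 head=0 tape=_[z]yyzxy   (q1,z)→(q1,y,L)
state=q1 head=-1 tape=[_]yyyzxy   (q1,_)→(q0,x,R)
state=q0 head=0 tape=x[y]yyzxy   (q0,y)→(q0,z,R)
state=q0 head=1 tape=xz[y]yzxy   (q0,y)→(q0,z,R)
state=q0 head=2 tape=xzz[y]zxy   (q0,y)→(q0,z,R)
state=q0 head=3 tape=xzzz[z]xy   (q0,z)→(q1,z,L)
state=q1 head=2 tape=xzz[z]zxy   (q1,z)→(q1,y,L)
state=q1 head=1 tape=xz[z]yzxy   (q1,z)→(q1,y,L)
state=q1 head=0 tape=x[z]yyzxy   (q1,z)→(q1,y,L)
state=q1 head=-1 tape=[x]yyyzxy   (q1,x)→(q1,y,R)
state=q1 head=0 tape=y[y]yyzxy
Cell -1 holds y when M halts.

y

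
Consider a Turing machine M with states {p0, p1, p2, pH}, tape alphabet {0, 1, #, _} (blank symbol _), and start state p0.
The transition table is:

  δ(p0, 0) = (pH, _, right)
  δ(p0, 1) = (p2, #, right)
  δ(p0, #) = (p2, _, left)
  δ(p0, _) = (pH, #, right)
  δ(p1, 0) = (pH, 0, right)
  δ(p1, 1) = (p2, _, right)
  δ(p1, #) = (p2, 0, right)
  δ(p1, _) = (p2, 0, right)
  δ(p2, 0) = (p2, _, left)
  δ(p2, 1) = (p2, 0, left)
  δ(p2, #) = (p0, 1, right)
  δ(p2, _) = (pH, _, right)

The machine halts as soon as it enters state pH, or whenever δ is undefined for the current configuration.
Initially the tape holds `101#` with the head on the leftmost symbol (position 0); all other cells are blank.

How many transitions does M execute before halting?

state=p0 head=0 tape=[1]01#   (p0,1)→(p2,#,right)
state=p2 head=1 tape=#[0]1#   (p2,0)→(p2,_,left)
state=p2 head=0 tape=[#]_1#   (p2,#)→(p0,1,right)
state=p0 head=1 tape=1[_]1#   (p0,_)→(pH,#,right)
state=pH head=2 tape=1#[1]#
M halts after 4 transitions.

4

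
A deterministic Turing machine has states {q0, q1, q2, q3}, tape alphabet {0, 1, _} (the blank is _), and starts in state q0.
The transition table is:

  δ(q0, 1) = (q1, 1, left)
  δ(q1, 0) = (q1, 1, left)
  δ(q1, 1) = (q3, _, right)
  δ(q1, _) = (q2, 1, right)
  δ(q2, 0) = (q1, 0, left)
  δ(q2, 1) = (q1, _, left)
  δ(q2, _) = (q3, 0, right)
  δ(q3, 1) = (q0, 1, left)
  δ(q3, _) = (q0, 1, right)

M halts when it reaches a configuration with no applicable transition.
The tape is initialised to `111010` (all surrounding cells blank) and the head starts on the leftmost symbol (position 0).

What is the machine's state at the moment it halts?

q0

state=q0 head=0 tape=_[1]11010   (q0,1)→(q1,1,left)
state=q1 head=-1 tape=[_]111010   (q1,_)→(q2,1,right)
state=q2 head=0 tape=1[1]11010   (q2,1)→(q1,_,left)
state=q1 head=-1 tape=[1]_11010   (q1,1)→(q3,_,right)
state=q3 head=0 tape=_[_]11010   (q3,_)→(q0,1,right)
state=q0 head=1 tape=_1[1]1010   (q0,1)→(q1,1,left)
state=q1 head=0 tape=_[1]11010   (q1,1)→(q3,_,right)
state=q3 head=1 tape=__[1]1010   (q3,1)→(q0,1,left)
state=q0 head=0 tape=_[_]11010
No transition is defined for (q0, _); M halts in state q0.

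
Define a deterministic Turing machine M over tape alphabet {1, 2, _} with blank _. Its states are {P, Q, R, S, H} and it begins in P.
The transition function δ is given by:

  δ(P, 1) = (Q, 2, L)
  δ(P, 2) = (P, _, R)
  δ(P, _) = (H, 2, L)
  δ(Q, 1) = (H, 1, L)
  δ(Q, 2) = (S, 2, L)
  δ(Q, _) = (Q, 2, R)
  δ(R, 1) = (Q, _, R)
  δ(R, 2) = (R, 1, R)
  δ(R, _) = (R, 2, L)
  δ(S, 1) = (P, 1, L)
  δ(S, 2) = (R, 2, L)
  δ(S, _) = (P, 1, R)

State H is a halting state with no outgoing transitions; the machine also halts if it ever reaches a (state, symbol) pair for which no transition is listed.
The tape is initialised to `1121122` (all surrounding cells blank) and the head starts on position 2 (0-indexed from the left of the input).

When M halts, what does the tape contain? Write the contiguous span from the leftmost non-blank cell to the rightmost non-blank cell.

state=P head=2 tape=11[2]1122_   (P,2)→(P,_,R)
state=P head=3 tape=11_[1]122_   (P,1)→(Q,2,L)
state=Q head=2 tape=11[_]2122_   (Q,_)→(Q,2,R)
state=Q head=3 tape=112[2]122_   (Q,2)→(S,2,L)
state=S head=2 tape=11[2]2122_   (S,2)→(R,2,L)
state=R head=1 tape=1[1]22122_   (R,1)→(Q,_,R)
state=Q head=2 tape=1_[2]2122_   (Q,2)→(S,2,L)
state=S head=1 tape=1[_]22122_   (S,_)→(P,1,R)
state=P head=2 tape=11[2]2122_   (P,2)→(P,_,R)
state=P head=3 tape=11_[2]122_   (P,2)→(P,_,R)
state=P head=4 tape=11__[1]22_   (P,1)→(Q,2,L)
state=Q head=3 tape=11_[_]222_   (Q,_)→(Q,2,R)
state=Q head=4 tape=11_2[2]22_   (Q,2)→(S,2,L)
state=S head=3 tape=11_[2]222_   (S,2)→(R,2,L)
state=R head=2 tape=11[_]2222_   (R,_)→(R,2,L)
state=R head=1 tape=1[1]22222_   (R,1)→(Q,_,R)
state=Q head=2 tape=1_[2]2222_   (Q,2)→(S,2,L)
state=S head=1 tape=1[_]22222_   (S,_)→(P,1,R)
state=P head=2 tape=11[2]2222_   (P,2)→(P,_,R)
state=P head=3 tape=11_[2]222_   (P,2)→(P,_,R)
state=P head=4 tape=11__[2]22_   (P,2)→(P,_,R)
state=P head=5 tape=11___[2]2_   (P,2)→(P,_,R)
state=P head=6 tape=11____[2]_   (P,2)→(P,_,R)
state=P head=7 tape=11_____[_]   (P,_)→(H,2,L)
state=H head=6 tape=11____[_]2
The non-blank tape span at halt is 11_____2.

11_____2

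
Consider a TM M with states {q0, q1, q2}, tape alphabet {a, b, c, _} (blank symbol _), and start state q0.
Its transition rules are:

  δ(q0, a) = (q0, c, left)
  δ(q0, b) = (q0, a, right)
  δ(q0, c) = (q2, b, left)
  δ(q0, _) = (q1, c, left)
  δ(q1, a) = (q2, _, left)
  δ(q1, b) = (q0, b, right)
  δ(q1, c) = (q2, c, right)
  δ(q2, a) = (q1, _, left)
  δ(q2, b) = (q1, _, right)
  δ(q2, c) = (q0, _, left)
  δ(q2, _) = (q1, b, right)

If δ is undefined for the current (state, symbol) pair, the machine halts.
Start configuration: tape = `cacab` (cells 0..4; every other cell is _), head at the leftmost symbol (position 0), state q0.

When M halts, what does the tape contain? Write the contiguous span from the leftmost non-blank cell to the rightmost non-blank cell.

q0 | _[c]acab   read c → write b, move left, go to q2
q2 | [_]bacab   read _ → write b, move right, go to q1
q1 | b[b]acab   read b → write b, move right, go to q0
q0 | bb[a]cab   read a → write c, move left, go to q0
q0 | b[b]ccab   read b → write a, move right, go to q0
q0 | ba[c]cab   read c → write b, move left, go to q2
q2 | b[a]bcab   read a → write _, move left, go to q1
q1 | [b]_bcab   read b → write b, move right, go to q0
q0 | b[_]bcab   read _ → write c, move left, go to q1
q1 | [b]cbcab   read b → write b, move right, go to q0
q0 | b[c]bcab   read c → write b, move left, go to q2
q2 | [b]bbcab   read b → write _, move right, go to q1
q1 | _[b]bcab   read b → write b, move right, go to q0
q0 | _b[b]cab   read b → write a, move right, go to q0
q0 | _ba[c]ab   read c → write b, move left, go to q2
q2 | _b[a]bab   read a → write _, move left, go to q1
q1 | _[b]_bab   read b → write b, move right, go to q0
q0 | _b[_]bab   read _ → write c, move left, go to q1
q1 | _[b]cbab   read b → write b, move right, go to q0
q0 | _b[c]bab   read c → write b, move left, go to q2
q2 | _[b]bbab   read b → write _, move right, go to q1
q1 | __[b]bab   read b → write b, move right, go to q0
q0 | __b[b]ab   read b → write a, move right, go to q0
q0 | __ba[a]b   read a → write c, move left, go to q0
q0 | __b[a]cb   read a → write c, move left, go to q0
q0 | __[b]ccb   read b → write a, move right, go to q0
q0 | __a[c]cb   read c → write b, move left, go to q2
q2 | __[a]bcb   read a → write _, move left, go to q1
q1 | _[_]_bcb
The non-blank tape span at halt is bcb.

bcb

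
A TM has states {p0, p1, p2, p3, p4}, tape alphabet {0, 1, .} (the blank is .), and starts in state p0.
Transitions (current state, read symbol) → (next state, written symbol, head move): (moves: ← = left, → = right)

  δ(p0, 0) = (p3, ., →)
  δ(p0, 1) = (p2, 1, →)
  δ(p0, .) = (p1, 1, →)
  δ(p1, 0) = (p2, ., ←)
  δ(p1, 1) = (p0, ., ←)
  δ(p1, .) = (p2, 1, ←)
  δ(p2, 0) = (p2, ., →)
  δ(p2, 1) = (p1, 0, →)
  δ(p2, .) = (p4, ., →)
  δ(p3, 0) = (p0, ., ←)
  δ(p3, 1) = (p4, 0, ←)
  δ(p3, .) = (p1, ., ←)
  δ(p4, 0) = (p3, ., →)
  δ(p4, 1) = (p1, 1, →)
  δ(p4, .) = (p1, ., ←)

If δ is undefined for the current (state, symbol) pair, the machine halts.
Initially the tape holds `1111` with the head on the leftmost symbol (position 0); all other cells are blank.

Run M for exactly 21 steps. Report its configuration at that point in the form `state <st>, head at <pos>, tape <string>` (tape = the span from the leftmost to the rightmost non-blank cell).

state p1, head at 1, tape 1..1

state=p0 head=0 tape=.[1]111   (p0,1)→(p2,1,→)
state=p2 head=1 tape=.1[1]11   (p2,1)→(p1,0,→)
state=p1 head=2 tape=.10[1]1   (p1,1)→(p0,.,←)
state=p0 head=1 tape=.1[0].1   (p0,0)→(p3,.,→)
state=p3 head=2 tape=.1.[.]1   (p3,.)→(p1,.,←)
state=p1 head=1 tape=.1[.].1   (p1,.)→(p2,1,←)
state=p2 head=0 tape=.[1]1.1   (p2,1)→(p1,0,→)
state=p1 head=1 tape=.0[1].1   (p1,1)→(p0,.,←)
state=p0 head=0 tape=.[0]..1   (p0,0)→(p3,.,→)
state=p3 head=1 tape=..[.].1   (p3,.)→(p1,.,←)
state=p1 head=0 tape=.[.]..1   (p1,.)→(p2,1,←)
state=p2 head=-1 tape=[.]1..1   (p2,.)→(p4,.,→)
state=p4 head=0 tape=.[1]..1   (p4,1)→(p1,1,→)
state=p1 head=1 tape=.1[.].1   (p1,.)→(p2,1,←)
state=p2 head=0 tape=.[1]1.1   (p2,1)→(p1,0,→)
state=p1 head=1 tape=.0[1].1   (p1,1)→(p0,.,←)
state=p0 head=0 tape=.[0]..1   (p0,0)→(p3,.,→)
state=p3 head=1 tape=..[.].1   (p3,.)→(p1,.,←)
state=p1 head=0 tape=.[.]..1   (p1,.)→(p2,1,←)
state=p2 head=-1 tape=[.]1..1   (p2,.)→(p4,.,→)
state=p4 head=0 tape=.[1]..1   (p4,1)→(p1,1,→)
state=p1 head=1 tape=.1[.].1
After 21 steps: state p1, head at 1, tape 1..1.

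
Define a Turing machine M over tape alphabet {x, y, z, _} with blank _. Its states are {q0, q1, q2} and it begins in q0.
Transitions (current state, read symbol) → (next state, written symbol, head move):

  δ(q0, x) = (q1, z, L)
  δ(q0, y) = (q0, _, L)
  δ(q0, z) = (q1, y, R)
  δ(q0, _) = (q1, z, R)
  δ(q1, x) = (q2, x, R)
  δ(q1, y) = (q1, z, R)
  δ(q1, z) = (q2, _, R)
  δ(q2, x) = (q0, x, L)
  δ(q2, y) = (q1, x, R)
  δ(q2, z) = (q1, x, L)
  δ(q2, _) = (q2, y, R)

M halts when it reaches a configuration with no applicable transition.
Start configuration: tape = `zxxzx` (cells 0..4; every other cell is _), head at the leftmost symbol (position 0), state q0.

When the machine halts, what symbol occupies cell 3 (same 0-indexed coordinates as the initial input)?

q0 | [z]xxzx   read z → write y, move R, go to q1
q1 | y[x]xzx   read x → write x, move R, go to q2
q2 | yx[x]zx   read x → write x, move L, go to q0
q0 | y[x]xzx   read x → write z, move L, go to q1
q1 | [y]zxzx   read y → write z, move R, go to q1
q1 | z[z]xzx   read z → write _, move R, go to q2
q2 | z_[x]zx   read x → write x, move L, go to q0
q0 | z[_]xzx   read _ → write z, move R, go to q1
q1 | zz[x]zx   read x → write x, move R, go to q2
q2 | zzx[z]x   read z → write x, move L, go to q1
q1 | zz[x]xx   read x → write x, move R, go to q2
q2 | zzx[x]x   read x → write x, move L, go to q0
q0 | zz[x]xx   read x → write z, move L, go to q1
q1 | z[z]zxx   read z → write _, move R, go to q2
q2 | z_[z]xx   read z → write x, move L, go to q1
q1 | z[_]xxx
Cell 3 holds x when M halts.

x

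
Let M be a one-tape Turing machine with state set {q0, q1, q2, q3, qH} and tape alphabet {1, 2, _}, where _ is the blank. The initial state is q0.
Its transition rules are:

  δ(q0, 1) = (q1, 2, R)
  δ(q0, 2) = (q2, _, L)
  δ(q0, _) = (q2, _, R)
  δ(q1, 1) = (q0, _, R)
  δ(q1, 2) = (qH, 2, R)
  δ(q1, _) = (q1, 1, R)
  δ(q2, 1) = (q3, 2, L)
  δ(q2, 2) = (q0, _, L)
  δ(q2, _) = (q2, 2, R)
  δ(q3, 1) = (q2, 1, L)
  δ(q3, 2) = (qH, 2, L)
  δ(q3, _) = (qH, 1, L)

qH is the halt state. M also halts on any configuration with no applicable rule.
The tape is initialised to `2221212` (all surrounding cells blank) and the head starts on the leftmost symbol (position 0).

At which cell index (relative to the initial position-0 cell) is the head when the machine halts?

q0 | __[2]221212   read 2 → write _, move L, go to q2
q2 | _[_]_221212   read _ → write 2, move R, go to q2
q2 | _2[_]221212   read _ → write 2, move R, go to q2
q2 | _22[2]21212   read 2 → write _, move L, go to q0
q0 | _2[2]_21212   read 2 → write _, move L, go to q2
q2 | _[2]__21212   read 2 → write _, move L, go to q0
q0 | [_]___21212   read _ → write _, move R, go to q2
q2 | _[_]__21212   read _ → write 2, move R, go to q2
q2 | _2[_]_21212   read _ → write 2, move R, go to q2
q2 | _22[_]21212   read _ → write 2, move R, go to q2
q2 | _222[2]1212   read 2 → write _, move L, go to q0
q0 | _22[2]_1212   read 2 → write _, move L, go to q2
q2 | _2[2]__1212   read 2 → write _, move L, go to q0
q0 | _[2]___1212   read 2 → write _, move L, go to q2
q2 | [_]____1212   read _ → write 2, move R, go to q2
q2 | 2[_]___1212   read _ → write 2, move R, go to q2
q2 | 22[_]__1212   read _ → write 2, move R, go to q2
q2 | 222[_]_1212   read _ → write 2, move R, go to q2
q2 | 2222[_]1212   read _ → write 2, move R, go to q2
q2 | 22222[1]212   read 1 → write 2, move L, go to q3
q3 | 2222[2]2212   read 2 → write 2, move L, go to qH
qH | 222[2]22212
At halt the head is at cell 1.

1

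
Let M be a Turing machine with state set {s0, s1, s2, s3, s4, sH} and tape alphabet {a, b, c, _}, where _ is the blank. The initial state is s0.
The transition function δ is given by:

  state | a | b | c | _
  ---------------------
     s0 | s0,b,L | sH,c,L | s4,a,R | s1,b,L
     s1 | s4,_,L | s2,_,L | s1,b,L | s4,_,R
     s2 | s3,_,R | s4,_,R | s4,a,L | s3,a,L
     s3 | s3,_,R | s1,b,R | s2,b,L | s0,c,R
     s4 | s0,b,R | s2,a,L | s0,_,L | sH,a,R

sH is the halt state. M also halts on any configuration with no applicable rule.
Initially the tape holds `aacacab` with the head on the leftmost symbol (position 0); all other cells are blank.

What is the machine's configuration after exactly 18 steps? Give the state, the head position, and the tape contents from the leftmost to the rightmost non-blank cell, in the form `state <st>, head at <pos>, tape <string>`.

state=s0 head=0 tape=___[a]acacab   (s0,a)→(s0,b,L)
state=s0 head=-1 tape=__[_]bacacab   (s0,_)→(s1,b,L)
state=s1 head=-2 tape=_[_]bbacacab   (s1,_)→(s4,_,R)
state=s4 head=-1 tape=__[b]bacacab   (s4,b)→(s2,a,L)
state=s2 head=-2 tape=_[_]abacacab   (s2,_)→(s3,a,L)
state=s3 head=-3 tape=[_]aabacacab   (s3,_)→(s0,c,R)
state=s0 head=-2 tape=c[a]abacacab   (s0,a)→(s0,b,L)
state=s0 head=-3 tape=[c]babacacab   (s0,c)→(s4,a,R)
state=s4 head=-2 tape=a[b]abacacab   (s4,b)→(s2,a,L)
state=s2 head=-3 tape=[a]aabacacab   (s2,a)→(s3,_,R)
state=s3 head=-2 tape=_[a]abacacab   (s3,a)→(s3,_,R)
state=s3 head=-1 tape=__[a]bacacab   (s3,a)→(s3,_,R)
state=s3 head=0 tape=___[b]acacab   (s3,b)→(s1,b,R)
state=s1 head=1 tape=___b[a]cacab   (s1,a)→(s4,_,L)
state=s4 head=0 tape=___[b]_cacab   (s4,b)→(s2,a,L)
state=s2 head=-1 tape=__[_]a_cacab   (s2,_)→(s3,a,L)
state=s3 head=-2 tape=_[_]aa_cacab   (s3,_)→(s0,c,R)
state=s0 head=-1 tape=_c[a]a_cacab   (s0,a)→(s0,b,L)
state=s0 head=-2 tape=_[c]ba_cacab
After 18 steps: state s0, head at -2, tape cba_cacab.

state s0, head at -2, tape cba_cacab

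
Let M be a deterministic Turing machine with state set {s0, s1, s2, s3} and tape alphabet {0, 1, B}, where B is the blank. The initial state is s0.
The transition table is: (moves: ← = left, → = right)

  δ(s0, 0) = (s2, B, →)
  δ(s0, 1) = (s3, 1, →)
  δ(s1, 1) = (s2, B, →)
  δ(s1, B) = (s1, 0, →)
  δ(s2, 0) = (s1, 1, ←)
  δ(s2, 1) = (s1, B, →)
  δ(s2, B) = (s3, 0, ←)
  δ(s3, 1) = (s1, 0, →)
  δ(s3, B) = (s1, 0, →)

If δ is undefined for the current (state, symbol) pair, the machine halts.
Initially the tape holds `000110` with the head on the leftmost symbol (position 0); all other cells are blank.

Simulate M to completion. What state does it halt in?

s1

state=s0 head=0 tape=[0]00110B   (s0,0)→(s2,B,→)
state=s2 head=1 tape=B[0]0110B   (s2,0)→(s1,1,←)
state=s1 head=0 tape=[B]10110B   (s1,B)→(s1,0,→)
state=s1 head=1 tape=0[1]0110B   (s1,1)→(s2,B,→)
state=s2 head=2 tape=0B[0]110B   (s2,0)→(s1,1,←)
state=s1 head=1 tape=0[B]1110B   (s1,B)→(s1,0,→)
state=s1 head=2 tape=00[1]110B   (s1,1)→(s2,B,→)
state=s2 head=3 tape=00B[1]10B   (s2,1)→(s1,B,→)
state=s1 head=4 tape=00BB[1]0B   (s1,1)→(s2,B,→)
state=s2 head=5 tape=00BBB[0]B   (s2,0)→(s1,1,←)
state=s1 head=4 tape=00BB[B]1B   (s1,B)→(s1,0,→)
state=s1 head=5 tape=00BB0[1]B   (s1,1)→(s2,B,→)
state=s2 head=6 tape=00BB0B[B]   (s2,B)→(s3,0,←)
state=s3 head=5 tape=00BB0[B]0   (s3,B)→(s1,0,→)
state=s1 head=6 tape=00BB00[0]
No transition is defined for (s1, 0); M halts in state s1.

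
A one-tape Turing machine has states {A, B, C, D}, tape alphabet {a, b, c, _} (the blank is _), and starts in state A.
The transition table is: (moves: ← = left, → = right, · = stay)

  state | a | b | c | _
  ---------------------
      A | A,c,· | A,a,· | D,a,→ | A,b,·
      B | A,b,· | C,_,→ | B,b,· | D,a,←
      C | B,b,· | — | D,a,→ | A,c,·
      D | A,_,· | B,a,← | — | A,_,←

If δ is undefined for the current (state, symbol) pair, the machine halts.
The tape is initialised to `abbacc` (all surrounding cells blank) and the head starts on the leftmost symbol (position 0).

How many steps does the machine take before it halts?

27

state=A head=0 tape=[a]bbacc   (A,a)→(A,c,·)
state=A head=0 tape=[c]bbacc   (A,c)→(D,a,→)
state=D head=1 tape=a[b]bacc   (D,b)→(B,a,←)
state=B head=0 tape=[a]abacc   (B,a)→(A,b,·)
state=A head=0 tape=[b]abacc   (A,b)→(A,a,·)
state=A head=0 tape=[a]abacc   (A,a)→(A,c,·)
state=A head=0 tape=[c]abacc   (A,c)→(D,a,→)
state=D head=1 tape=a[a]bacc   (D,a)→(A,_,·)
state=A head=1 tape=a[_]bacc   (A,_)→(A,b,·)
state=A head=1 tape=a[b]bacc   (A,b)→(A,a,·)
state=A head=1 tape=a[a]bacc   (A,a)→(A,c,·)
state=A head=1 tape=a[c]bacc   (A,c)→(D,a,→)
state=D head=2 tape=aa[b]acc   (D,b)→(B,a,←)
state=B head=1 tape=a[a]aacc   (B,a)→(A,b,·)
state=A head=1 tape=a[b]aacc   (A,b)→(A,a,·)
state=A head=1 tape=a[a]aacc   (A,a)→(A,c,·)
state=A head=1 tape=a[c]aacc   (A,c)→(D,a,→)
state=D head=2 tape=aa[a]acc   (D,a)→(A,_,·)
state=A head=2 tape=aa[_]acc   (A,_)→(A,b,·)
state=A head=2 tape=aa[b]acc   (A,b)→(A,a,·)
state=A head=2 tape=aa[a]acc   (A,a)→(A,c,·)
state=A head=2 tape=aa[c]acc   (A,c)→(D,a,→)
state=D head=3 tape=aaa[a]cc   (D,a)→(A,_,·)
state=A head=3 tape=aaa[_]cc   (A,_)→(A,b,·)
state=A head=3 tape=aaa[b]cc   (A,b)→(A,a,·)
state=A head=3 tape=aaa[a]cc   (A,a)→(A,c,·)
state=A head=3 tape=aaa[c]cc   (A,c)→(D,a,→)
state=D head=4 tape=aaaa[c]c
M halts after 27 transitions.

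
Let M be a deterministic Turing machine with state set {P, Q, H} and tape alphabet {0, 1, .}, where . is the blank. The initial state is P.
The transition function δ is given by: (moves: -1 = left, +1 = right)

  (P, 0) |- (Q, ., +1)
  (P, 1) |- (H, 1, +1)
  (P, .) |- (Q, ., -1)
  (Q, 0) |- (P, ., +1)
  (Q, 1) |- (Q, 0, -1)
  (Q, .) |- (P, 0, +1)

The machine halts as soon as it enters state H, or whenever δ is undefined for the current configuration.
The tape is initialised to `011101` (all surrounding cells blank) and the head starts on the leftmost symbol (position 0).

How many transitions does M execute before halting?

12

state=P head=0 tape=[0]11101.   (P,0)→(Q,.,+1)
state=Q head=1 tape=.[1]1101.   (Q,1)→(Q,0,-1)
state=Q head=0 tape=[.]01101.   (Q,.)→(P,0,+1)
state=P head=1 tape=0[0]1101.   (P,0)→(Q,.,+1)
state=Q head=2 tape=0.[1]101.   (Q,1)→(Q,0,-1)
state=Q head=1 tape=0[.]0101.   (Q,.)→(P,0,+1)
state=P head=2 tape=00[0]101.   (P,0)→(Q,.,+1)
state=Q head=3 tape=00.[1]01.   (Q,1)→(Q,0,-1)
state=Q head=2 tape=00[.]001.   (Q,.)→(P,0,+1)
state=P head=3 tape=000[0]01.   (P,0)→(Q,.,+1)
state=Q head=4 tape=000.[0]1.   (Q,0)→(P,.,+1)
state=P head=5 tape=000..[1].   (P,1)→(H,1,+1)
state=H head=6 tape=000..1[.]
M halts after 12 transitions.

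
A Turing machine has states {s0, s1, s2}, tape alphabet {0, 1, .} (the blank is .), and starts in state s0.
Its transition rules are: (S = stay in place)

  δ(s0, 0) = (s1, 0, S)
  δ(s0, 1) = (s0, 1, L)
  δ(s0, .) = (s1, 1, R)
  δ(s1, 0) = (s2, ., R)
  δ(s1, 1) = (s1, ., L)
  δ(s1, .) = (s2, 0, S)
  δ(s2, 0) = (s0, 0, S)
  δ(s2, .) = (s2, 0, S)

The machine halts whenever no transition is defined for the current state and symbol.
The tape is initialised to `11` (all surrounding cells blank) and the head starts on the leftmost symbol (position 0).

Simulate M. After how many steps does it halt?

state=s0 head=0 tape=..[1]1   (s0,1)→(s0,1,L)
state=s0 head=-1 tape=.[.]11   (s0,.)→(s1,1,R)
state=s1 head=0 tape=.1[1]1   (s1,1)→(s1,.,L)
state=s1 head=-1 tape=.[1].1   (s1,1)→(s1,.,L)
state=s1 head=-2 tape=[.]..1   (s1,.)→(s2,0,S)
state=s2 head=-2 tape=[0]..1   (s2,0)→(s0,0,S)
state=s0 head=-2 tape=[0]..1   (s0,0)→(s1,0,S)
state=s1 head=-2 tape=[0]..1   (s1,0)→(s2,.,R)
state=s2 head=-1 tape=.[.].1   (s2,.)→(s2,0,S)
state=s2 head=-1 tape=.[0].1   (s2,0)→(s0,0,S)
state=s0 head=-1 tape=.[0].1   (s0,0)→(s1,0,S)
state=s1 head=-1 tape=.[0].1   (s1,0)→(s2,.,R)
state=s2 head=0 tape=..[.]1   (s2,.)→(s2,0,S)
state=s2 head=0 tape=..[0]1   (s2,0)→(s0,0,S)
state=s0 head=0 tape=..[0]1   (s0,0)→(s1,0,S)
state=s1 head=0 tape=..[0]1   (s1,0)→(s2,.,R)
state=s2 head=1 tape=...[1]
M halts after 16 transitions.

16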